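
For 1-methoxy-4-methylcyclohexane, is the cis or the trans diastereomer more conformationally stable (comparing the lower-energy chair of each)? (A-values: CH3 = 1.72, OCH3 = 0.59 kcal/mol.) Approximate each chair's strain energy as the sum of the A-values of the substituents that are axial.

At 1,4 positions (parity opposite): cis → (a,e or e,a); trans → (e,e or a,a).
Best chair for cis: E = 0.59 kcal/mol; best chair for trans: E = 0.00 kcal/mol.
The trans isomer is lower by 0.59 kcal/mol.

trans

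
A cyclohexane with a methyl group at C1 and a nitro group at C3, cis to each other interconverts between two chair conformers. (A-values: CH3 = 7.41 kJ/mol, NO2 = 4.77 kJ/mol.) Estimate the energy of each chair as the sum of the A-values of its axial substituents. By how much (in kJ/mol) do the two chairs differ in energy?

12.18 kJ/mol

C1 and C3 have the same parity, so for the cis isomer the two substituents are e,e in one chair and a,a in the other.
Chair I (methyl axial, nitro axial): E = 12.18 kJ/mol.
Chair II (methyl equatorial, nitro equatorial): E = 0.00 kJ/mol.
ΔE = 12.18 − 0.00 = 12.18 kJ/mol; chair II is more stable.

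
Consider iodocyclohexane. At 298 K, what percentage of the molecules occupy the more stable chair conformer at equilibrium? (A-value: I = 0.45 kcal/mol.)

One chair has the iodo group axial (E = 0.45 kcal/mol) and the other has it equatorial (E = 0).
ΔG = 0.45 kcal/mol between the two chairs.
K = exp(ΔG/RT) with R = 1.987×10⁻³ kcal mol⁻¹ K⁻¹ and T = 298 K gives K ≈ 2.14.
Fraction in the lower-energy chair = K/(K+1) = 68.1%.

68.1%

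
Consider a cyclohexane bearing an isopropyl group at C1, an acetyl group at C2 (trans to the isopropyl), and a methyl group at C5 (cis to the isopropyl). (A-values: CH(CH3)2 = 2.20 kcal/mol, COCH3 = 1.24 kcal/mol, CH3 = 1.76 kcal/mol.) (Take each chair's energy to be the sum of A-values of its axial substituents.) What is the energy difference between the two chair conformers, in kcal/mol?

Chair I (isopropyl axial, acetyl axial, methyl axial): E = 5.20 kcal/mol.
Chair II (isopropyl equatorial, acetyl equatorial, methyl equatorial): E = 0.00 kcal/mol.
ΔE = 5.20 − 0.00 = 5.20 kcal/mol; chair II is more stable.

5.20 kcal/mol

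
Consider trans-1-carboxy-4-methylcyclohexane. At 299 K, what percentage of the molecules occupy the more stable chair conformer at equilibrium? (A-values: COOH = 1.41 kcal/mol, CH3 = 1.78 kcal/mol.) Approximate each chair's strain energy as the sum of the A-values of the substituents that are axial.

99.5%

C1 and C4 have opposite parity, so for the trans isomer the two substituents are e,e in one chair and a,a in the other.
Chair I (carboxyl axial, methyl axial): E = 3.19 kcal/mol; chair II (carboxyl equatorial, methyl equatorial): E = 0.00 kcal/mol.
ΔG = 3.19 kcal/mol between the two chairs.
K = exp(ΔG/RT) with R = 1.987×10⁻³ kcal mol⁻¹ K⁻¹ and T = 299 K gives K ≈ 215.
Fraction in the lower-energy chair = K/(K+1) = 99.5%.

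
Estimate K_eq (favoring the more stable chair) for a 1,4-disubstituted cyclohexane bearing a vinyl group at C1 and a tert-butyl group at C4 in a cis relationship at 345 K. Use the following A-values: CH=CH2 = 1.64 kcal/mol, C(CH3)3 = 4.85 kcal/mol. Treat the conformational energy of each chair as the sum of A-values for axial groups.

K ≈ 108

C1 and C4 have opposite parity, so for the cis isomer the two substituents are one axial and one equatorial in each chair.
Chair I (vinyl axial, tert-butyl equatorial): E = 1.64 kcal/mol; chair II (vinyl equatorial, tert-butyl axial): E = 4.85 kcal/mol.
ΔG = 3.21 kcal/mol between the two chairs.
K = exp(ΔG/RT) with R = 1.987×10⁻³ kcal mol⁻¹ K⁻¹ and T = 345 K gives K ≈ 108.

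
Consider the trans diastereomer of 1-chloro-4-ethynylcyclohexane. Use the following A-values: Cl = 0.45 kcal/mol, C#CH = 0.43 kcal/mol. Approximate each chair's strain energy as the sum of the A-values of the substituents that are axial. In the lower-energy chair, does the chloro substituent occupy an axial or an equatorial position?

equatorial

C1 and C4 have opposite parity, so for the trans isomer the two substituents are e,e in one chair and a,a in the other.
Chair I (chloro axial, ethynyl axial): E = 0.88 kcal/mol.
Chair II (chloro equatorial, ethynyl equatorial): E = 0.00 kcal/mol.
Chair II is the more stable (lower-energy) conformer, and in that chair the chloro group is equatorial.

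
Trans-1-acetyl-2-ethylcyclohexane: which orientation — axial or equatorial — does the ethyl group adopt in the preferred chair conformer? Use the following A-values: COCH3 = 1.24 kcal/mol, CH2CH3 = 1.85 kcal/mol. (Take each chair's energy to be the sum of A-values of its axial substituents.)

equatorial

C1 and C2 have opposite parity, so for the trans isomer the two substituents are e,e in one chair and a,a in the other.
Chair I (acetyl axial, ethyl axial): E = 3.09 kcal/mol.
Chair II (acetyl equatorial, ethyl equatorial): E = 0.00 kcal/mol.
Chair II is the more stable (lower-energy) conformer, and in that chair the ethyl group is equatorial.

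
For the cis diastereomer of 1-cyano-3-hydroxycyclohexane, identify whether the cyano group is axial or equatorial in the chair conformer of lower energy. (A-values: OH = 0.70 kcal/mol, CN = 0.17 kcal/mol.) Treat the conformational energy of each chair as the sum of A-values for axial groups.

C1 and C3 have the same parity, so for the cis isomer the two substituents are e,e in one chair and a,a in the other.
Chair I (hydroxyl axial, cyano axial): E = 0.87 kcal/mol.
Chair II (hydroxyl equatorial, cyano equatorial): E = 0.00 kcal/mol.
Chair II is the more stable (lower-energy) conformer, and in that chair the cyano group is equatorial.

equatorial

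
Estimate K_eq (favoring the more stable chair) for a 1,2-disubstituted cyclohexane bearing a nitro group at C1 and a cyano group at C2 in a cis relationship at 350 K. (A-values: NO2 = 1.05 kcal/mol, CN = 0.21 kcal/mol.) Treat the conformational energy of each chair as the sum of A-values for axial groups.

K ≈ 3.35

C1 and C2 have opposite parity, so for the cis isomer the two substituents are one axial and one equatorial in each chair.
Chair I (nitro axial, cyano equatorial): E = 1.05 kcal/mol; chair II (nitro equatorial, cyano axial): E = 0.21 kcal/mol.
ΔG = 0.84 kcal/mol between the two chairs.
K = exp(ΔG/RT) with R = 1.987×10⁻³ kcal mol⁻¹ K⁻¹ and T = 350 K gives K ≈ 3.35.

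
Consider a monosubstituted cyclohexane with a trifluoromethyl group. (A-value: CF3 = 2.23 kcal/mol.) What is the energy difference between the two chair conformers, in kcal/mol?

A monosubstituted cyclohexane has one chair with the trifluoromethyl group axial (E = A = 2.23 kcal/mol) and one with it equatorial (E = 0).
ΔE = 2.23 − 0 = 2.23 kcal/mol.

2.23 kcal/mol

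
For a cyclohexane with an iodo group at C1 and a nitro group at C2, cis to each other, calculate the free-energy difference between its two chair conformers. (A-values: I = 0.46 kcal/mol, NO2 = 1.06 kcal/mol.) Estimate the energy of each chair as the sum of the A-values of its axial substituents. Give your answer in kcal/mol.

0.60 kcal/mol

C1 and C2 have opposite parity, so for the cis isomer the two substituents are one axial and one equatorial in each chair.
Chair I (iodo axial, nitro equatorial): E = 0.46 kcal/mol.
Chair II (iodo equatorial, nitro axial): E = 1.06 kcal/mol.
ΔE = 1.06 − 0.46 = 0.60 kcal/mol; chair I is more stable.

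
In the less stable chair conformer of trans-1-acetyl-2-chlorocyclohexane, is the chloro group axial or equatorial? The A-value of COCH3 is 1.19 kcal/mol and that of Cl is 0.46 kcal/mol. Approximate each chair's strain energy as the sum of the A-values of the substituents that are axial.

C1 and C2 have opposite parity, so for the trans isomer the two substituents are e,e in one chair and a,a in the other.
Chair I (acetyl axial, chloro axial): E = 1.65 kcal/mol.
Chair II (acetyl equatorial, chloro equatorial): E = 0.00 kcal/mol.
Chair I is the less stable (higher-energy) conformer, and in that chair the chloro group is axial.

axial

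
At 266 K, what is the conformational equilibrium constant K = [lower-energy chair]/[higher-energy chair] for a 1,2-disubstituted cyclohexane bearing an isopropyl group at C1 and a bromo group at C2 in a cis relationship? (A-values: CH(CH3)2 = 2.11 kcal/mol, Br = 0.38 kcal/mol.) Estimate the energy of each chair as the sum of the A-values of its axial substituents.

C1 and C2 have opposite parity, so for the cis isomer the two substituents are one axial and one equatorial in each chair.
Chair I (isopropyl axial, bromo equatorial): E = 2.11 kcal/mol; chair II (isopropyl equatorial, bromo axial): E = 0.38 kcal/mol.
ΔG = 1.73 kcal/mol between the two chairs.
K = exp(ΔG/RT) with R = 1.987×10⁻³ kcal mol⁻¹ K⁻¹ and T = 266 K gives K ≈ 26.4.

K ≈ 26.4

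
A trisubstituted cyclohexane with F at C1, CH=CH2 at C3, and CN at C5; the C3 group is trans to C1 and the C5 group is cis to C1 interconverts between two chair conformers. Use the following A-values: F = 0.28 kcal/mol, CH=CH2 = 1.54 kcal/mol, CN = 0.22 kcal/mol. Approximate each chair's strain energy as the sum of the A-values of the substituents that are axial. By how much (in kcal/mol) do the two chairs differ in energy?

1.04 kcal/mol

Chair I (fluoro axial, vinyl equatorial, cyano axial): E = 0.50 kcal/mol.
Chair II (fluoro equatorial, vinyl axial, cyano equatorial): E = 1.54 kcal/mol.
ΔE = 1.54 − 0.50 = 1.04 kcal/mol; chair I is more stable.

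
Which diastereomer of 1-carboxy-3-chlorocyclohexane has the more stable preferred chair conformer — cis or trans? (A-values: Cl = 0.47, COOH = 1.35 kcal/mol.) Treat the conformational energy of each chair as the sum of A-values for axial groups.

cis

At 1,3 positions (parity same): cis → (e,e or a,a); trans → (a,e or e,a).
Best chair for cis: E = 0.00 kcal/mol; best chair for trans: E = 0.47 kcal/mol.
The cis isomer is lower by 0.47 kcal/mol.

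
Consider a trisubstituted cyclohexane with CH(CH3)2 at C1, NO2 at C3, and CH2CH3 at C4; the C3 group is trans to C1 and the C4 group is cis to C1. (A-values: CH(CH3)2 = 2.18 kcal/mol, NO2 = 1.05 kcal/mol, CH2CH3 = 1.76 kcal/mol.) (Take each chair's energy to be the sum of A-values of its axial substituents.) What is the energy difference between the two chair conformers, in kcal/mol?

0.63 kcal/mol

Chair I (isopropyl axial, nitro equatorial, ethyl equatorial): E = 2.18 kcal/mol.
Chair II (isopropyl equatorial, nitro axial, ethyl axial): E = 2.81 kcal/mol.
ΔE = 2.81 − 2.18 = 0.63 kcal/mol; chair I is more stable.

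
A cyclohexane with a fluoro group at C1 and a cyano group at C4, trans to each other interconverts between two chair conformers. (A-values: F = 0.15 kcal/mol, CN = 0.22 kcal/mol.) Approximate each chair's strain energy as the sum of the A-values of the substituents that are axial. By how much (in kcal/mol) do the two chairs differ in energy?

C1 and C4 have opposite parity, so for the trans isomer the two substituents are e,e in one chair and a,a in the other.
Chair I (fluoro axial, cyano axial): E = 0.37 kcal/mol.
Chair II (fluoro equatorial, cyano equatorial): E = 0.00 kcal/mol.
ΔE = 0.37 − 0.00 = 0.37 kcal/mol; chair II is more stable.

0.37 kcal/mol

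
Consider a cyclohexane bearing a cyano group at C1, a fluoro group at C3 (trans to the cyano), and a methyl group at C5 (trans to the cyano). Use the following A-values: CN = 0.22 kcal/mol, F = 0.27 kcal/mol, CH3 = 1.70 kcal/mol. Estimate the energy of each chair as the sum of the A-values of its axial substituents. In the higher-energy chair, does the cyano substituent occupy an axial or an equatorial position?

equatorial

Chair I (cyano axial, fluoro equatorial, methyl equatorial): E = 0.22 kcal/mol.
Chair II (cyano equatorial, fluoro axial, methyl axial): E = 1.97 kcal/mol.
Chair II is the less stable (higher-energy) conformer, and in that chair the cyano group is equatorial.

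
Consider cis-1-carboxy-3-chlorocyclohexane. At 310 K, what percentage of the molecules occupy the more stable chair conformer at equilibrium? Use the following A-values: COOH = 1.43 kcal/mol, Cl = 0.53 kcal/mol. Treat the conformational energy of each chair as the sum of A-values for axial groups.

96.0%

C1 and C3 have the same parity, so for the cis isomer the two substituents are e,e in one chair and a,a in the other.
Chair I (carboxyl axial, chloro axial): E = 1.96 kcal/mol; chair II (carboxyl equatorial, chloro equatorial): E = 0.00 kcal/mol.
ΔG = 1.96 kcal/mol between the two chairs.
K = exp(ΔG/RT) with R = 1.987×10⁻³ kcal mol⁻¹ K⁻¹ and T = 310 K gives K ≈ 24.1.
Fraction in the lower-energy chair = K/(K+1) = 96.0%.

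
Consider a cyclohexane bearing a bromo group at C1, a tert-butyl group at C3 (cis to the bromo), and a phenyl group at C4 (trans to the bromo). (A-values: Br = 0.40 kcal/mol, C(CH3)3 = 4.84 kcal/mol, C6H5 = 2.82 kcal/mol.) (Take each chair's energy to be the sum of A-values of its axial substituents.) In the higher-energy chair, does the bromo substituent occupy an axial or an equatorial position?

axial

Chair I (bromo axial, tert-butyl axial, phenyl axial): E = 8.06 kcal/mol.
Chair II (bromo equatorial, tert-butyl equatorial, phenyl equatorial): E = 0.00 kcal/mol.
Chair I is the less stable (higher-energy) conformer, and in that chair the bromo group is axial.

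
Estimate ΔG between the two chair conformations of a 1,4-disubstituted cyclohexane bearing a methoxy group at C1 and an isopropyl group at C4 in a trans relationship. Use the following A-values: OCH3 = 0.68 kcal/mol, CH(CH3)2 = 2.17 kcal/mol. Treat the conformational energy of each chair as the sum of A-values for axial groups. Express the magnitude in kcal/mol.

C1 and C4 have opposite parity, so for the trans isomer the two substituents are e,e in one chair and a,a in the other.
Chair I (methoxy axial, isopropyl axial): E = 2.85 kcal/mol.
Chair II (methoxy equatorial, isopropyl equatorial): E = 0.00 kcal/mol.
ΔE = 2.85 − 0.00 = 2.85 kcal/mol; chair II is more stable.

2.85 kcal/mol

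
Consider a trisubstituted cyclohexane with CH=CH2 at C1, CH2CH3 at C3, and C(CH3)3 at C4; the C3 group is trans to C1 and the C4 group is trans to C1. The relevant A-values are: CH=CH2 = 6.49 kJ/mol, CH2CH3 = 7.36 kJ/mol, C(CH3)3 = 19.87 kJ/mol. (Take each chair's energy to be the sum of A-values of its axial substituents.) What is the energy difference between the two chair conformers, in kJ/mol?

19.00 kJ/mol

Chair I (vinyl axial, ethyl equatorial, tert-butyl axial): E = 26.36 kJ/mol.
Chair II (vinyl equatorial, ethyl axial, tert-butyl equatorial): E = 7.36 kJ/mol.
ΔE = 26.36 − 7.36 = 19.00 kJ/mol; chair II is more stable.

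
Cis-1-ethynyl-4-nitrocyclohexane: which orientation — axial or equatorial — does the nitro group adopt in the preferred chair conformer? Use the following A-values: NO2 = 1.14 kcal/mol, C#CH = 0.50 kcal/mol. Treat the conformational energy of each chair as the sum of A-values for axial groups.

C1 and C4 have opposite parity, so for the cis isomer the two substituents are one axial and one equatorial in each chair.
Chair I (nitro axial, ethynyl equatorial): E = 1.14 kcal/mol.
Chair II (nitro equatorial, ethynyl axial): E = 0.50 kcal/mol.
Chair II is the more stable (lower-energy) conformer, and in that chair the nitro group is equatorial.

equatorial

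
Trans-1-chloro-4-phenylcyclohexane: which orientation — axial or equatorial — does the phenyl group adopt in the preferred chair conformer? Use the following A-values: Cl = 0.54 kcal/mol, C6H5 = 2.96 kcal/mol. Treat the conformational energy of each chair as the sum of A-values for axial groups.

equatorial

C1 and C4 have opposite parity, so for the trans isomer the two substituents are e,e in one chair and a,a in the other.
Chair I (chloro axial, phenyl axial): E = 3.50 kcal/mol.
Chair II (chloro equatorial, phenyl equatorial): E = 0.00 kcal/mol.
Chair II is the more stable (lower-energy) conformer, and in that chair the phenyl group is equatorial.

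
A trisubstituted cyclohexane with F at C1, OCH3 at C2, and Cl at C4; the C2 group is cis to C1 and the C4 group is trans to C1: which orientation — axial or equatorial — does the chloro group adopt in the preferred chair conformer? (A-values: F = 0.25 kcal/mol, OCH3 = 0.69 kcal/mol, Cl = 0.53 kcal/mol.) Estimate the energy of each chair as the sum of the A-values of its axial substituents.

Chair I (fluoro axial, methoxy equatorial, chloro axial): E = 0.78 kcal/mol.
Chair II (fluoro equatorial, methoxy axial, chloro equatorial): E = 0.69 kcal/mol.
Chair II is the more stable (lower-energy) conformer, and in that chair the chloro group is equatorial.

equatorial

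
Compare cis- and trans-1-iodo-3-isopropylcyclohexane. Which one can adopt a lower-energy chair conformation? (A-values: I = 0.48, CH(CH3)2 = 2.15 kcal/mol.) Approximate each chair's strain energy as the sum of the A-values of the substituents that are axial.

At 1,3 positions (parity same): cis → (e,e or a,a); trans → (a,e or e,a).
Best chair for cis: E = 0.00 kcal/mol; best chair for trans: E = 0.48 kcal/mol.
The cis isomer is lower by 0.48 kcal/mol.

cis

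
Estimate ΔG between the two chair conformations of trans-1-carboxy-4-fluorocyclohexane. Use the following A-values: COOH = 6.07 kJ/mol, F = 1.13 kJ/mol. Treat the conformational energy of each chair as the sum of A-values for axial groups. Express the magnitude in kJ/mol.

C1 and C4 have opposite parity, so for the trans isomer the two substituents are e,e in one chair and a,a in the other.
Chair I (carboxyl axial, fluoro axial): E = 7.20 kJ/mol.
Chair II (carboxyl equatorial, fluoro equatorial): E = 0.00 kJ/mol.
ΔE = 7.20 − 0.00 = 7.20 kJ/mol; chair II is more stable.

7.20 kJ/mol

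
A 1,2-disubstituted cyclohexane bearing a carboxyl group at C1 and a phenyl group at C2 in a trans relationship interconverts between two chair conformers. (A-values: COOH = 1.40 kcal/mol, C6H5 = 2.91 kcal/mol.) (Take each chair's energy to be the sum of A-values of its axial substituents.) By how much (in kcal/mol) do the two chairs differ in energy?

4.31 kcal/mol

C1 and C2 have opposite parity, so for the trans isomer the two substituents are e,e in one chair and a,a in the other.
Chair I (carboxyl axial, phenyl axial): E = 4.31 kcal/mol.
Chair II (carboxyl equatorial, phenyl equatorial): E = 0.00 kcal/mol.
ΔE = 4.31 − 0.00 = 4.31 kcal/mol; chair II is more stable.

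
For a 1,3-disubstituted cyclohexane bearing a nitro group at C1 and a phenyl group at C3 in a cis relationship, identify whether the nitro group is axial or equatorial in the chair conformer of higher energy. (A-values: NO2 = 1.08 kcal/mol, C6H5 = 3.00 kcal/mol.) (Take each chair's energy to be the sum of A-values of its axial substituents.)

axial

C1 and C3 have the same parity, so for the cis isomer the two substituents are e,e in one chair and a,a in the other.
Chair I (nitro axial, phenyl axial): E = 4.08 kcal/mol.
Chair II (nitro equatorial, phenyl equatorial): E = 0.00 kcal/mol.
Chair I is the less stable (higher-energy) conformer, and in that chair the nitro group is axial.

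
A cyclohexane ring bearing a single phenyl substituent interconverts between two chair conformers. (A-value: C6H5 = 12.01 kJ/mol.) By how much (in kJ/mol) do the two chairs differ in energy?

12.01 kJ/mol

A monosubstituted cyclohexane has one chair with the phenyl group axial (E = A = 12.01 kJ/mol) and one with it equatorial (E = 0).
ΔE = 12.01 − 0 = 12.01 kJ/mol.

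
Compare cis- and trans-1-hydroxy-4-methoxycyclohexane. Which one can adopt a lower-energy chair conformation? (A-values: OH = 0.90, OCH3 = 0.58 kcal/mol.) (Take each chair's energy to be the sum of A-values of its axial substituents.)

At 1,4 positions (parity opposite): cis → (a,e or e,a); trans → (e,e or a,a).
Best chair for cis: E = 0.58 kcal/mol; best chair for trans: E = 0.00 kcal/mol.
The trans isomer is lower by 0.58 kcal/mol.

trans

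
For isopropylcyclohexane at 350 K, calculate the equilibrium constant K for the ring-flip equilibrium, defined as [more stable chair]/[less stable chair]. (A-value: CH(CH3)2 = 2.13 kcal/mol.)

One chair has the isopropyl group axial (E = 2.13 kcal/mol) and the other has it equatorial (E = 0).
ΔG = 2.13 kcal/mol between the two chairs.
K = exp(ΔG/RT) with R = 1.987×10⁻³ kcal mol⁻¹ K⁻¹ and T = 350 K gives K ≈ 21.4.

K ≈ 21.4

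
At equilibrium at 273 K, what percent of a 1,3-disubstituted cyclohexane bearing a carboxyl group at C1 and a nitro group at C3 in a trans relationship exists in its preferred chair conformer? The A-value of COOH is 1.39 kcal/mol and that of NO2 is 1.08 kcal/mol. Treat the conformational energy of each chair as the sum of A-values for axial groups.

63.9%

C1 and C3 have the same parity, so for the trans isomer the two substituents are one axial and one equatorial in each chair.
Chair I (carboxyl axial, nitro equatorial): E = 1.39 kcal/mol; chair II (carboxyl equatorial, nitro axial): E = 1.08 kcal/mol.
ΔG = 0.31 kcal/mol between the two chairs.
K = exp(ΔG/RT) with R = 1.987×10⁻³ kcal mol⁻¹ K⁻¹ and T = 273 K gives K ≈ 1.77.
Fraction in the lower-energy chair = K/(K+1) = 63.9%.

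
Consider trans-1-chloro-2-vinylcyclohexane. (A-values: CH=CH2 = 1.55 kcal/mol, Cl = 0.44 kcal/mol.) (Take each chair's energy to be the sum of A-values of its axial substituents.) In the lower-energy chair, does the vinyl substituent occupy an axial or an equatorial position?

equatorial

C1 and C2 have opposite parity, so for the trans isomer the two substituents are e,e in one chair and a,a in the other.
Chair I (vinyl axial, chloro axial): E = 1.99 kcal/mol.
Chair II (vinyl equatorial, chloro equatorial): E = 0.00 kcal/mol.
Chair II is the more stable (lower-energy) conformer, and in that chair the vinyl group is equatorial.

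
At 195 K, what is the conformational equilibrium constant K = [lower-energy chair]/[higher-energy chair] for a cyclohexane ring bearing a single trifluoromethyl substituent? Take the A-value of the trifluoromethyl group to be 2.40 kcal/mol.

One chair has the trifluoromethyl group axial (E = 2.40 kcal/mol) and the other has it equatorial (E = 0).
ΔG = 2.40 kcal/mol between the two chairs.
K = exp(ΔG/RT) with R = 1.987×10⁻³ kcal mol⁻¹ K⁻¹ and T = 195 K gives K ≈ 490.

K ≈ 490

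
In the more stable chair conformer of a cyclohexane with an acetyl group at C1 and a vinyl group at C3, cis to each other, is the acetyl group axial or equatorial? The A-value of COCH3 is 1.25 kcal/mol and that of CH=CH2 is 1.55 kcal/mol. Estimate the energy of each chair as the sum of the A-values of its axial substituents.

C1 and C3 have the same parity, so for the cis isomer the two substituents are e,e in one chair and a,a in the other.
Chair I (acetyl axial, vinyl axial): E = 2.80 kcal/mol.
Chair II (acetyl equatorial, vinyl equatorial): E = 0.00 kcal/mol.
Chair II is the more stable (lower-energy) conformer, and in that chair the acetyl group is equatorial.

equatorial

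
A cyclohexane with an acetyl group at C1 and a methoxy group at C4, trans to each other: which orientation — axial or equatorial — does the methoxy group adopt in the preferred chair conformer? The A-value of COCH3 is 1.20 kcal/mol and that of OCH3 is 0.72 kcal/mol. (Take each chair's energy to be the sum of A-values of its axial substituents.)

C1 and C4 have opposite parity, so for the trans isomer the two substituents are e,e in one chair and a,a in the other.
Chair I (acetyl axial, methoxy axial): E = 1.92 kcal/mol.
Chair II (acetyl equatorial, methoxy equatorial): E = 0.00 kcal/mol.
Chair II is the more stable (lower-energy) conformer, and in that chair the methoxy group is equatorial.

equatorial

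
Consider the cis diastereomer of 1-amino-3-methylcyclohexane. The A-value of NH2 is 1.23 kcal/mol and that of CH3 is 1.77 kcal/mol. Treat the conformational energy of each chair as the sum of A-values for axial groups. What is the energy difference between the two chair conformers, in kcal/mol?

3.00 kcal/mol

C1 and C3 have the same parity, so for the cis isomer the two substituents are e,e in one chair and a,a in the other.
Chair I (amino axial, methyl axial): E = 3.00 kcal/mol.
Chair II (amino equatorial, methyl equatorial): E = 0.00 kcal/mol.
ΔE = 3.00 − 0.00 = 3.00 kcal/mol; chair II is more stable.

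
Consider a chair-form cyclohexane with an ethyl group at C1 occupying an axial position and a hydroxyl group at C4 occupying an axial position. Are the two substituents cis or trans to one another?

C1 and C4 have opposite parity, so their axial bonds point in opposite directions.
With opposite-parity carbons, two substituents on the same face are one axial and one equatorial; opposite faces give both axial or both equatorial.
Here the groups are axial/axial → opposite face → trans.

trans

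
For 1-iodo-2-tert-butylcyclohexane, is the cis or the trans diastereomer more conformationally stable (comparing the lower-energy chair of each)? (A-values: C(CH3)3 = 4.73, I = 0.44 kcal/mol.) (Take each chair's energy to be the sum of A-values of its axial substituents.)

trans

At 1,2 positions (parity opposite): cis → (a,e or e,a); trans → (e,e or a,a).
Best chair for cis: E = 0.44 kcal/mol; best chair for trans: E = 0.00 kcal/mol.
The trans isomer is lower by 0.44 kcal/mol.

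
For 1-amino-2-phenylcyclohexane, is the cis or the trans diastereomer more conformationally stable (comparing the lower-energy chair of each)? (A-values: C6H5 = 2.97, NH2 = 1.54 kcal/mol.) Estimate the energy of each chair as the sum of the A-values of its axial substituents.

At 1,2 positions (parity opposite): cis → (a,e or e,a); trans → (e,e or a,a).
Best chair for cis: E = 1.54 kcal/mol; best chair for trans: E = 0.00 kcal/mol.
The trans isomer is lower by 1.54 kcal/mol.

trans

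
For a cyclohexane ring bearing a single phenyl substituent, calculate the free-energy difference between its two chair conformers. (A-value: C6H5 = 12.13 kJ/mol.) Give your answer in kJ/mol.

A monosubstituted cyclohexane has one chair with the phenyl group axial (E = A = 12.13 kJ/mol) and one with it equatorial (E = 0).
ΔE = 12.13 − 0 = 12.13 kJ/mol.

12.13 kJ/mol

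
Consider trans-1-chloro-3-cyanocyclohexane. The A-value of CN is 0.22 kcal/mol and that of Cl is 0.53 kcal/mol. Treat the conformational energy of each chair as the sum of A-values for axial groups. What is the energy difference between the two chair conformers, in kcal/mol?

0.31 kcal/mol

C1 and C3 have the same parity, so for the trans isomer the two substituents are one axial and one equatorial in each chair.
Chair I (cyano axial, chloro equatorial): E = 0.22 kcal/mol.
Chair II (cyano equatorial, chloro axial): E = 0.53 kcal/mol.
ΔE = 0.53 − 0.22 = 0.31 kcal/mol; chair I is more stable.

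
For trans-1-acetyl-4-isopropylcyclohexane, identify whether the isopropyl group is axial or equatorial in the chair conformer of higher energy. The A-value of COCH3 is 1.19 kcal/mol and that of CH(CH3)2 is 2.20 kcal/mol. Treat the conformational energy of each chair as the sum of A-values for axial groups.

C1 and C4 have opposite parity, so for the trans isomer the two substituents are e,e in one chair and a,a in the other.
Chair I (acetyl axial, isopropyl axial): E = 3.39 kcal/mol.
Chair II (acetyl equatorial, isopropyl equatorial): E = 0.00 kcal/mol.
Chair I is the less stable (higher-energy) conformer, and in that chair the isopropyl group is axial.

axial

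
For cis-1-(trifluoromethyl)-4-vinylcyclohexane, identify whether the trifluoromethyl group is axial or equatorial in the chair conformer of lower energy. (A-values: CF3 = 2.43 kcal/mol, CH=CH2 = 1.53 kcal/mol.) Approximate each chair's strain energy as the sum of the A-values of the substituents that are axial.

equatorial

C1 and C4 have opposite parity, so for the cis isomer the two substituents are one axial and one equatorial in each chair.
Chair I (trifluoromethyl axial, vinyl equatorial): E = 2.43 kcal/mol.
Chair II (trifluoromethyl equatorial, vinyl axial): E = 1.53 kcal/mol.
Chair II is the more stable (lower-energy) conformer, and in that chair the trifluoromethyl group is equatorial.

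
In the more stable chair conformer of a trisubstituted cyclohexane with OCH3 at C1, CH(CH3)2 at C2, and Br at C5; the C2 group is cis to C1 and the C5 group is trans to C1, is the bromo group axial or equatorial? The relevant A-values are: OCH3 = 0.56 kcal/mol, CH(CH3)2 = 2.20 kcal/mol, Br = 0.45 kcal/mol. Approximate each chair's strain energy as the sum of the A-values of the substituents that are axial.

Chair I (methoxy axial, isopropyl equatorial, bromo equatorial): E = 0.56 kcal/mol.
Chair II (methoxy equatorial, isopropyl axial, bromo axial): E = 2.65 kcal/mol.
Chair I is the more stable (lower-energy) conformer, and in that chair the bromo group is equatorial.

equatorial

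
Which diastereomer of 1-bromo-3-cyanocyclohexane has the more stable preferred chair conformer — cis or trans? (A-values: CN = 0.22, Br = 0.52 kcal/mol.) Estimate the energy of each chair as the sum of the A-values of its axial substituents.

At 1,3 positions (parity same): cis → (e,e or a,a); trans → (a,e or e,a).
Best chair for cis: E = 0.00 kcal/mol; best chair for trans: E = 0.22 kcal/mol.
The cis isomer is lower by 0.22 kcal/mol.

cis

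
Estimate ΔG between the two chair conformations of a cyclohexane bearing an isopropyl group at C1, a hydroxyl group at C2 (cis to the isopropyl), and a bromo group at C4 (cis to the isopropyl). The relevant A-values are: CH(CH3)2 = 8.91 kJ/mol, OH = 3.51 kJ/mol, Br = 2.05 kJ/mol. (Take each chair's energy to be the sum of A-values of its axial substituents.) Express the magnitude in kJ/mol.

3.35 kJ/mol

Chair I (isopropyl axial, hydroxyl equatorial, bromo equatorial): E = 8.91 kJ/mol.
Chair II (isopropyl equatorial, hydroxyl axial, bromo axial): E = 5.56 kJ/mol.
ΔE = 8.91 − 5.56 = 3.35 kJ/mol; chair II is more stable.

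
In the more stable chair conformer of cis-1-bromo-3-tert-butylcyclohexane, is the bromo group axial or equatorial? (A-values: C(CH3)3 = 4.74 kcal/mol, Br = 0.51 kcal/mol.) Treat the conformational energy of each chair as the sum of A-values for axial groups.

equatorial

C1 and C3 have the same parity, so for the cis isomer the two substituents are e,e in one chair and a,a in the other.
Chair I (tert-butyl axial, bromo axial): E = 5.25 kcal/mol.
Chair II (tert-butyl equatorial, bromo equatorial): E = 0.00 kcal/mol.
Chair II is the more stable (lower-energy) conformer, and in that chair the bromo group is equatorial.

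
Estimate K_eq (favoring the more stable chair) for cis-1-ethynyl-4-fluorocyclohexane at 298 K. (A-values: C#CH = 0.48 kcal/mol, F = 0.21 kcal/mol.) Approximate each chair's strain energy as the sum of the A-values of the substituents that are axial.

C1 and C4 have opposite parity, so for the cis isomer the two substituents are one axial and one equatorial in each chair.
Chair I (ethynyl axial, fluoro equatorial): E = 0.48 kcal/mol; chair II (ethynyl equatorial, fluoro axial): E = 0.21 kcal/mol.
ΔG = 0.27 kcal/mol between the two chairs.
K = exp(ΔG/RT) with R = 1.987×10⁻³ kcal mol⁻¹ K⁻¹ and T = 298 K gives K ≈ 1.58.

K ≈ 1.58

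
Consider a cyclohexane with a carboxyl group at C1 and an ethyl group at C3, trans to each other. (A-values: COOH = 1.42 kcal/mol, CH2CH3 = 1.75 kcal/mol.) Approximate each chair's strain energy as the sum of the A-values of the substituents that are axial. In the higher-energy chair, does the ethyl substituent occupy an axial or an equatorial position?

axial

C1 and C3 have the same parity, so for the trans isomer the two substituents are one axial and one equatorial in each chair.
Chair I (carboxyl axial, ethyl equatorial): E = 1.42 kcal/mol.
Chair II (carboxyl equatorial, ethyl axial): E = 1.75 kcal/mol.
Chair II is the less stable (higher-energy) conformer, and in that chair the ethyl group is axial.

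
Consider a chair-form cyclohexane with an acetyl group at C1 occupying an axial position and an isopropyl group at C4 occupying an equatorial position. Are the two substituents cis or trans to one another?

C1 and C4 have opposite parity, so their axial bonds point in opposite directions.
With opposite-parity carbons, two substituents on the same face are one axial and one equatorial; opposite faces give both axial or both equatorial.
Here the groups are axial/equatorial → same face → cis.

cis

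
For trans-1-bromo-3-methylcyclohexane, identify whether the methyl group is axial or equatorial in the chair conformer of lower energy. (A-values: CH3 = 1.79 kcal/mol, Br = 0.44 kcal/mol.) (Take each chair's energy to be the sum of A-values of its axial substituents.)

equatorial

C1 and C3 have the same parity, so for the trans isomer the two substituents are one axial and one equatorial in each chair.
Chair I (methyl axial, bromo equatorial): E = 1.79 kcal/mol.
Chair II (methyl equatorial, bromo axial): E = 0.44 kcal/mol.
Chair II is the more stable (lower-energy) conformer, and in that chair the methyl group is equatorial.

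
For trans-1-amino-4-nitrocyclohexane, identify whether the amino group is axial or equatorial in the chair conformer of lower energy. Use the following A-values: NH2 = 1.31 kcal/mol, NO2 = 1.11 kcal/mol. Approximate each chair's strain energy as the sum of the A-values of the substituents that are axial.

equatorial

C1 and C4 have opposite parity, so for the trans isomer the two substituents are e,e in one chair and a,a in the other.
Chair I (amino axial, nitro axial): E = 2.42 kcal/mol.
Chair II (amino equatorial, nitro equatorial): E = 0.00 kcal/mol.
Chair II is the more stable (lower-energy) conformer, and in that chair the amino group is equatorial.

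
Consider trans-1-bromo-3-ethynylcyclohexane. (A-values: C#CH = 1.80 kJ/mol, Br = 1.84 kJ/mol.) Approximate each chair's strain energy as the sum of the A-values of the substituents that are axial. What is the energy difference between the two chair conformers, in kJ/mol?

0.04 kJ/mol

C1 and C3 have the same parity, so for the trans isomer the two substituents are one axial and one equatorial in each chair.
Chair I (ethynyl axial, bromo equatorial): E = 1.80 kJ/mol.
Chair II (ethynyl equatorial, bromo axial): E = 1.84 kJ/mol.
ΔE = 1.84 − 1.80 = 0.04 kJ/mol; chair I is more stable.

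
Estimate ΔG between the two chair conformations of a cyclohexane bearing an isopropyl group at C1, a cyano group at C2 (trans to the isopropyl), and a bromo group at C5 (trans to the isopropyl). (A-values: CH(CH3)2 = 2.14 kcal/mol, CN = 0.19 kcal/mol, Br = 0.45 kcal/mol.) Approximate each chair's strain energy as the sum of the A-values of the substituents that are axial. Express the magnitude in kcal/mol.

Chair I (isopropyl axial, cyano axial, bromo equatorial): E = 2.33 kcal/mol.
Chair II (isopropyl equatorial, cyano equatorial, bromo axial): E = 0.45 kcal/mol.
ΔE = 2.33 − 0.45 = 1.88 kcal/mol; chair II is more stable.

1.88 kcal/mol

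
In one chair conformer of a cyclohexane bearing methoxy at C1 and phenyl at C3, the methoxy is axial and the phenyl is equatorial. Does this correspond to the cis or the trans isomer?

C1 and C3 have the same parity, so their axial bonds point in the same direction.
With same-parity carbons, two substituents on the same face are both axial or both equatorial; opposite faces give one of each.
Here the groups are axial/equatorial → opposite face → trans.

trans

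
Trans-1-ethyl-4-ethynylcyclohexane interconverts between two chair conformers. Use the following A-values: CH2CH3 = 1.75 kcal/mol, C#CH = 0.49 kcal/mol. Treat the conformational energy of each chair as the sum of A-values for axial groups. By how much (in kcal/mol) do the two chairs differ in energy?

C1 and C4 have opposite parity, so for the trans isomer the two substituents are e,e in one chair and a,a in the other.
Chair I (ethyl axial, ethynyl axial): E = 2.24 kcal/mol.
Chair II (ethyl equatorial, ethynyl equatorial): E = 0.00 kcal/mol.
ΔE = 2.24 − 0.00 = 2.24 kcal/mol; chair II is more stable.

2.24 kcal/mol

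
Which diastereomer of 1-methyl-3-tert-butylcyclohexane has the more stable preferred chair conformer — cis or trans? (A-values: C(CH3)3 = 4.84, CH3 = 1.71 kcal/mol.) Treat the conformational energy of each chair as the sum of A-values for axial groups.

cis

At 1,3 positions (parity same): cis → (e,e or a,a); trans → (a,e or e,a).
Best chair for cis: E = 0.00 kcal/mol; best chair for trans: E = 1.71 kcal/mol.
The cis isomer is lower by 1.71 kcal/mol.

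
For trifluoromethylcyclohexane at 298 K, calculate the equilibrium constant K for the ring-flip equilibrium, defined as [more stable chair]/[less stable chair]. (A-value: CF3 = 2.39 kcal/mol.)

One chair has the trifluoromethyl group axial (E = 2.39 kcal/mol) and the other has it equatorial (E = 0).
ΔG = 2.39 kcal/mol between the two chairs.
K = exp(ΔG/RT) with R = 1.987×10⁻³ kcal mol⁻¹ K⁻¹ and T = 298 K gives K ≈ 56.6.

K ≈ 56.6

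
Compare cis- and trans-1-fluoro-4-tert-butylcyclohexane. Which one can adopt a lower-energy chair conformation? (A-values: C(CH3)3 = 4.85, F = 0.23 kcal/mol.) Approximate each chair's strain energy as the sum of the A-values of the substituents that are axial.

trans

At 1,4 positions (parity opposite): cis → (a,e or e,a); trans → (e,e or a,a).
Best chair for cis: E = 0.23 kcal/mol; best chair for trans: E = 0.00 kcal/mol.
The trans isomer is lower by 0.23 kcal/mol.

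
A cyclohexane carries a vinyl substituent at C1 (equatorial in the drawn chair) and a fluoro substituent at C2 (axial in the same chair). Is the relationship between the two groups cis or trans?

cis

C1 and C2 have opposite parity, so their axial bonds point in opposite directions.
With opposite-parity carbons, two substituents on the same face are one axial and one equatorial; opposite faces give both axial or both equatorial.
Here the groups are equatorial/axial → same face → cis.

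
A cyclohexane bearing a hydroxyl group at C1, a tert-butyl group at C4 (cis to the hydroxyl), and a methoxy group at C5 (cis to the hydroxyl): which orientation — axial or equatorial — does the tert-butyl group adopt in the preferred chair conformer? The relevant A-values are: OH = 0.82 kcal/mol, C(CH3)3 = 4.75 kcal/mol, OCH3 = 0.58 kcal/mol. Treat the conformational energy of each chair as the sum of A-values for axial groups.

Chair I (hydroxyl axial, tert-butyl equatorial, methoxy axial): E = 1.40 kcal/mol.
Chair II (hydroxyl equatorial, tert-butyl axial, methoxy equatorial): E = 4.75 kcal/mol.
Chair I is the more stable (lower-energy) conformer, and in that chair the tert-butyl group is equatorial.

equatorial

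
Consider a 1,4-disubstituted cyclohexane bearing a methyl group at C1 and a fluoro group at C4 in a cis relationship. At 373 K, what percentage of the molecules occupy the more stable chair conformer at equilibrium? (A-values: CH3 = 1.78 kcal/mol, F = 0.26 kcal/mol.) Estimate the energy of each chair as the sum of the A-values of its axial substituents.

88.6%

C1 and C4 have opposite parity, so for the cis isomer the two substituents are one axial and one equatorial in each chair.
Chair I (methyl axial, fluoro equatorial): E = 1.78 kcal/mol; chair II (methyl equatorial, fluoro axial): E = 0.26 kcal/mol.
ΔG = 1.52 kcal/mol between the two chairs.
K = exp(ΔG/RT) with R = 1.987×10⁻³ kcal mol⁻¹ K⁻¹ and T = 373 K gives K ≈ 7.77.
Fraction in the lower-energy chair = K/(K+1) = 88.6%.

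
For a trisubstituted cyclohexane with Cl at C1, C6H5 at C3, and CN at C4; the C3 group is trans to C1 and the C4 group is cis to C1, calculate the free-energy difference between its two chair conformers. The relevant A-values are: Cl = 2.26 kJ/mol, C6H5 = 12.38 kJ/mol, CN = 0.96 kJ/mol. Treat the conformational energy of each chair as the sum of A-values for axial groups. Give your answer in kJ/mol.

Chair I (chloro axial, phenyl equatorial, cyano equatorial): E = 2.26 kJ/mol.
Chair II (chloro equatorial, phenyl axial, cyano axial): E = 13.34 kJ/mol.
ΔE = 13.34 − 2.26 = 11.08 kJ/mol; chair I is more stable.

11.08 kJ/mol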